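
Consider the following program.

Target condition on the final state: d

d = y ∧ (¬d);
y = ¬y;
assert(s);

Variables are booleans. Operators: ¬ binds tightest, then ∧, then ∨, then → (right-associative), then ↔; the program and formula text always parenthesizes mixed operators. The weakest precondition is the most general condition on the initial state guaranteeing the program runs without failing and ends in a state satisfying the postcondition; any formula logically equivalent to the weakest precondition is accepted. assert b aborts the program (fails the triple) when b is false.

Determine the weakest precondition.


Working backward. After the program, d must hold.
Before assert s: s ∧ d
Before y := ¬y: s ∧ d
Before d := y ∧ (¬d): s ∧ y ∧ (¬d)
Answer: WP = s ∧ y ∧ (¬d)


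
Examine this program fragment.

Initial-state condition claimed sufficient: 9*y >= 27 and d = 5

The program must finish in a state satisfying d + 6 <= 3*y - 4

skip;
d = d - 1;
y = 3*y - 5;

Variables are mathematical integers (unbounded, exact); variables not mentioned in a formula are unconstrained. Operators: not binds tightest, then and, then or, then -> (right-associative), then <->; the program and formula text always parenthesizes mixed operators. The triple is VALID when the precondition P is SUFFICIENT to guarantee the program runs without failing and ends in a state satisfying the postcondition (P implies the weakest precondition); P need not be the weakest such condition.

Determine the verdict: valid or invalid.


Working backward. After the program, the postcondition d + 6 <= 3*y - 4 must hold; in canonical form it is d <= 3*y - 10.
Before y := 3*y - 5: d <= 9*y - 25
Before d := d - 1: d <= 9*y - 24
Before skip: d <= 9*y - 24
The weakest precondition is d <= 9*y - 24.
Check whether 9*y >= 27 and d = 5 implies it.
Countermodel: at the initial state d = 5, y = 3, the precondition holds but the weakest precondition fails.
Answer: invalid


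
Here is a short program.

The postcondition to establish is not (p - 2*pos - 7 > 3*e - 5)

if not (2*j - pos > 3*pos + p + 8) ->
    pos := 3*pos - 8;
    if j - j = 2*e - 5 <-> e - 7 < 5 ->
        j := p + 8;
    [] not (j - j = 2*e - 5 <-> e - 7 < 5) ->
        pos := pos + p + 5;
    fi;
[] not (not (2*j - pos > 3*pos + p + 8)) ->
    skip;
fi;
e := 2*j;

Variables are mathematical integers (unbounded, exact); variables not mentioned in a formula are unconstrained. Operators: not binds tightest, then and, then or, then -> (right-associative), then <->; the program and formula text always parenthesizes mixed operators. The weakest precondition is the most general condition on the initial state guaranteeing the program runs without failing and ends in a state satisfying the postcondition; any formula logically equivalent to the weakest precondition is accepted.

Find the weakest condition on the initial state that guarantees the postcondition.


Working backward. After the program, the postcondition not (p - 2*pos - 7 > 3*e - 5) must hold; in canonical form it is not (p > 3*e + 2*pos + 2).
Before e := 2*j: not (p > 6*j + 2*pos + 2)
Then branch requires ((2*e = 5 <-> e < 12) -> (not (5*p + 6*pos < -34))) and ((not (2*e = 5 <-> e < 12)) -> (not (6*j + p + 6*pos < 4))); else branch requires not (p > 6*j + 2*pos + 2).
Before the if: ((not (2*j > p + 4*pos + 8)) -> (((2*e = 5 <-> e < 12) -> (not (5*p + 6*pos < -34))) and ((not (2*e = 5 <-> e < 12)) -> (not (6*j + p + 6*pos < 4))))) and (2*j > p + 4*pos + 8 -> (not (p > 6*j + 2*pos + 2)))
Answer: WP = ((not (2*j > p + 4*pos + 8)) -> (((2*e = 5 <-> e < 12) -> (not (5*p + 6*pos < -34))) and ((not (2*e = 5 <-> e < 12)) -> (not (6*j + p + 6*pos < 4))))) and (2*j > p + 4*pos + 8 -> (not (p > 6*j + 2*pos + 2)))


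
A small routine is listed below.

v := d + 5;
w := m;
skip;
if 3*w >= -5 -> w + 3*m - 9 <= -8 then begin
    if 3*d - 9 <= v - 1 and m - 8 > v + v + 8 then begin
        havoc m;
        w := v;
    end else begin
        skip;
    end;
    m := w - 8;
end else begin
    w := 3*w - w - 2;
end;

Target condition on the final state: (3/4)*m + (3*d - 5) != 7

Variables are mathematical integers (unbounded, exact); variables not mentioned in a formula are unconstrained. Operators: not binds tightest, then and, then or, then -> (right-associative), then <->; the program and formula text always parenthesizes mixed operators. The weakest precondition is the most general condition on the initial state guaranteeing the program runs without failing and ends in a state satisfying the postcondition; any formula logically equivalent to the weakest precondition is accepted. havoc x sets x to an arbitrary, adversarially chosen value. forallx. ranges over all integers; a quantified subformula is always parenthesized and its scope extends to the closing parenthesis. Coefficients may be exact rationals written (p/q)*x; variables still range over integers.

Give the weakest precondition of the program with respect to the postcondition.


Working backward. After the program, the postcondition (3/4)*m + (3*d - 5) != 7 must hold; in canonical form it is 3*d + (3/4)*m != 12.
Then branch requires ((3*d <= v + 8 and m > 2*v + 16) -> 3*d + (3/4)*v != 18) and ((not (3*d <= v + 8 and m > 2*v + 16)) -> 3*d + (3/4)*w != 18); else branch requires 3*d + (3/4)*m != 12.
Before the if: ((3*w >= -5 -> 3*m + w <= 1) -> (((3*d <= v + 8 and m > 2*v + 16) -> 3*d + (3/4)*v != 18) and ((not (3*d <= v + 8 and m > 2*v + 16)) -> 3*d + (3/4)*w != 18))) and ((not (3*w >= -5 -> 3*m + w <= 1)) -> 3*d + (3/4)*m != 12)
Before skip: ((3*w >= -5 -> 3*m + w <= 1) -> (((3*d <= v + 8 and m > 2*v + 16) -> 3*d + (3/4)*v != 18) and ((not (3*d <= v + 8 and m > 2*v + 16)) -> 3*d + (3/4)*w != 18))) and ((not (3*w >= -5 -> 3*m + w <= 1)) -> 3*d + (3/4)*m != 12)
Before w := m: ((3*m >= -5 -> 4*m <= 1) -> (((3*d <= v + 8 and m > 2*v + 16) -> 3*d + (3/4)*v != 18) and ((not (3*d <= v + 8 and m > 2*v + 16)) -> 3*d + (3/4)*m != 18))) and ((not (3*m >= -5 -> 4*m <= 1)) -> 3*d + (3/4)*m != 12)
Before v := d + 5: ((3*m >= -5 -> 4*m <= 1) -> (((2*d <= 13 and m > 2*d + 26) -> (15/4)*d != 57/4) and ((not (2*d <= 13 and m > 2*d + 26)) -> 3*d + (3/4)*m != 18))) and ((not (3*m >= -5 -> 4*m <= 1)) -> 3*d + (3/4)*m != 12)
Answer: WP = ((3*m >= -5 -> 4*m <= 1) -> (((2*d <= 13 and m > 2*d + 26) -> (15/4)*d != 57/4) and ((not (2*d <= 13 and m > 2*d + 26)) -> 3*d + (3/4)*m != 18))) and ((not (3*m >= -5 -> 4*m <= 1)) -> 3*d + (3/4)*m != 12)


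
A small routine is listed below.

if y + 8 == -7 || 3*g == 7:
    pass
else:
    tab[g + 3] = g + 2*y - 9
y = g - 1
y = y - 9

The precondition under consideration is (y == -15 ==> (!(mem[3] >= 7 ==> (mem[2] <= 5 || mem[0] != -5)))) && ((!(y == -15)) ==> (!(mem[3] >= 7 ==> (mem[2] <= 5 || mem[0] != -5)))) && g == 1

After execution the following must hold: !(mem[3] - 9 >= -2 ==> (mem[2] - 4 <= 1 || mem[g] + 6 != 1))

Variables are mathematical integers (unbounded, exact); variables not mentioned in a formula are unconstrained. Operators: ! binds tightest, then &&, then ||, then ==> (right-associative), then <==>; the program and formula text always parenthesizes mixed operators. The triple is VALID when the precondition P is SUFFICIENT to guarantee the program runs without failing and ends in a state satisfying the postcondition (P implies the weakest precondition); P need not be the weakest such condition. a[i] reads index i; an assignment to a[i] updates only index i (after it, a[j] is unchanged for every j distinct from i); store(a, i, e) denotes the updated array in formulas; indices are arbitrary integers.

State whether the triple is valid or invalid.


Working backward. After the program, the postcondition !(mem[3] - 9 >= -2 ==> (mem[2] - 4 <= 1 || mem[g] + 6 != 1)) must hold; in canonical form it is !(mem[3] >= 7 ==> (mem[2] <= 5 || mem[g] != -5)).
Before y := y - 9: !(mem[3] >= 7 ==> (mem[2] <= 5 || mem[g] != -5))
Before y := g - 1: !(mem[3] >= 7 ==> (mem[2] <= 5 || mem[g] != -5))
Then branch requires !(mem[3] >= 7 ==> (mem[2] <= 5 || mem[g] != -5)); else branch requires !(mem[3] >= 7 ==> (mem[2] <= 5 || mem[g] != -5)).
Before the if: ((y == -15 || 3*g == 7) ==> (!(mem[3] >= 7 ==> (mem[2] <= 5 || mem[g] != -5)))) && ((!(y == -15 || 3*g == 7)) ==> (!(mem[3] >= 7 ==> (mem[2] <= 5 || mem[g] != -5))))
The weakest precondition is ((y == -15 || 3*g == 7) ==> (!(mem[3] >= 7 ==> (mem[2] <= 5 || mem[g] != -5)))) && ((!(y == -15 || 3*g == 7)) ==> (!(mem[3] >= 7 ==> (mem[2] <= 5 || mem[g] != -5)))).
Check whether (y == -15 ==> (!(mem[3] >= 7 ==> (mem[2] <= 5 || mem[0] != -5)))) && ((!(y == -15)) ==> (!(mem[3] >= 7 ==> (mem[2] <= 5 || mem[0] != -5)))) && g == 1 implies it.
Countermodel: at the initial state g = 1, mem = {[0] = -5, [1] = 4, [2] = 6, [3] = 7, elsewhere 4}, y = -15, the precondition holds but the weakest precondition fails.
Answer: invalid


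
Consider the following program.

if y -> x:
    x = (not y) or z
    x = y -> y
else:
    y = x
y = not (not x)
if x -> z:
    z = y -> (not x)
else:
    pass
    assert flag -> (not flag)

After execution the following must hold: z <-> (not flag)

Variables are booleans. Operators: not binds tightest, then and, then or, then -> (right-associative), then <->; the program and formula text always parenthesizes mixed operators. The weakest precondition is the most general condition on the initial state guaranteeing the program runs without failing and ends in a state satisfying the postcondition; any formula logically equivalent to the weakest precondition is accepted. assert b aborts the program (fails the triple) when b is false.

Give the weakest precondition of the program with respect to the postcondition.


Working backward. After the program, z <-> (not flag) must hold.
Then branch requires (y -> (not x)) <-> (not flag); else branch requires (flag -> (not flag)) and (z <-> (not flag)).
Before the if: ((x -> z) -> ((y -> (not x)) <-> (not flag))) and ((not (x -> z)) -> ((flag -> (not flag)) and (z <-> (not flag))))
Before y := not (not x): ((x -> z) -> ((x -> (not x)) <-> (not flag))) and ((not (x -> z)) -> ((flag -> (not flag)) and (z <-> (not flag))))
Then branch requires (z -> flag) and ((not z) -> ((flag -> (not flag)) and (z <-> (not flag)))); else branch requires ((x -> z) -> ((x -> (not x)) <-> (not flag))) and ((not (x -> z)) -> ((flag -> (not flag)) and (z <-> (not flag)))).
Before the if: ((y -> x) -> ((z -> flag) and ((not z) -> ((flag -> (not flag)) and (z <-> (not flag)))))) and ((not (y -> x)) -> (((x -> z) -> ((x -> (not x)) <-> (not flag))) and ((not (x -> z)) -> ((flag -> (not flag)) and (z <-> (not flag))))))
Answer: WP = ((y -> x) -> ((z -> flag) and ((not z) -> ((flag -> (not flag)) and (z <-> (not flag)))))) and ((not (y -> x)) -> (((x -> z) -> ((x -> (not x)) <-> (not flag))) and ((not (x -> z)) -> ((flag -> (not flag)) and (z <-> (not flag))))))


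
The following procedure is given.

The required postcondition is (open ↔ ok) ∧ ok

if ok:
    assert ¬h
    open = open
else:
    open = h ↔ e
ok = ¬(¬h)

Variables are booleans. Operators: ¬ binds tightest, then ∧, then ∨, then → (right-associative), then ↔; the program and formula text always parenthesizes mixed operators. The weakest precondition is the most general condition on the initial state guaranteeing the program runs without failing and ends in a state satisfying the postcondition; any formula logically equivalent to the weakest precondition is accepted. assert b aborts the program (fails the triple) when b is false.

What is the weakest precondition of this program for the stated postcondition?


Working backward. After the program, (open ↔ ok) ∧ ok must hold.
Before ok := ¬(¬h): (open ↔ h) ∧ h
Then branch requires false; else branch requires ((h ↔ e) ↔ h) ∧ h.
Before the if: (¬ok) ∧ ((¬ok) → (((h ↔ e) ↔ h) ∧ h))
Answer: WP = (¬ok) ∧ ((¬ok) → (((h ↔ e) ↔ h) ∧ h))


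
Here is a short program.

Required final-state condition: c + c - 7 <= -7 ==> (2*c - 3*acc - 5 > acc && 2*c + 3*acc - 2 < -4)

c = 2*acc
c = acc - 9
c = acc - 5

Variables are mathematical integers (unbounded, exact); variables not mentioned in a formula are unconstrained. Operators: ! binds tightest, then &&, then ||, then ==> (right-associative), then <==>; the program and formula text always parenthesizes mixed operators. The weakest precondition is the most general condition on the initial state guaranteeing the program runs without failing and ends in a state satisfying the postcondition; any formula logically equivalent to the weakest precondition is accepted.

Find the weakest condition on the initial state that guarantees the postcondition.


Working backward. After the program, the postcondition c + c - 7 <= -7 ==> (2*c - 3*acc - 5 > acc && 2*c + 3*acc - 2 < -4) must hold; in canonical form it is 2*c <= 0 ==> (2*c > 4*acc + 5 && 3*acc + 2*c < -2).
Before c := acc - 5: 2*acc <= 10 ==> (2*acc < -15 && 5*acc < 8)
Before c := acc - 9: 2*acc <= 10 ==> (2*acc < -15 && 5*acc < 8)
Before c := 2*acc: 2*acc <= 10 ==> (2*acc < -15 && 5*acc < 8)
Answer: WP = 2*acc <= 10 ==> (2*acc < -15 && 5*acc < 8)


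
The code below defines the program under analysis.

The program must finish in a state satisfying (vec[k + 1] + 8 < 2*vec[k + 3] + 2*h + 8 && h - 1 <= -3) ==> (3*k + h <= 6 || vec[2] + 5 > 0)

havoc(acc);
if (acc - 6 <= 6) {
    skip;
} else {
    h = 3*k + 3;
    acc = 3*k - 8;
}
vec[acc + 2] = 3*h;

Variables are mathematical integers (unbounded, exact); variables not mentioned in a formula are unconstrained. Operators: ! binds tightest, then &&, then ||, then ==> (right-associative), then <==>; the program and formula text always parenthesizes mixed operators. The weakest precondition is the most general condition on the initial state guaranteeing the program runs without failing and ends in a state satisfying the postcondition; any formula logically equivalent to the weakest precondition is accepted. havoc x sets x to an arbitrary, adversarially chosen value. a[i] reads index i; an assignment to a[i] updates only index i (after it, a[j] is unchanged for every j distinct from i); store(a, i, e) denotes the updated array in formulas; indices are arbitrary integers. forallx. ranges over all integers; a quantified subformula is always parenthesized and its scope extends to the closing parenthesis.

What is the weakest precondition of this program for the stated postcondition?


Working backward. After the program, the postcondition (vec[k + 1] + 8 < 2*vec[k + 3] + 2*h + 8 && h - 1 <= -3) ==> (3*k + h <= 6 || vec[2] + 5 > 0) must hold; in canonical form it is (vec[k + 1] < 2*vec[k + 3] + 2*h && h <= -2) ==> (h + 3*k <= 6 || vec[2] > -5).
Before vec[acc + 2] := 3*h: (store(vec, acc + 2, 3*h)[k + 1] < 2*store(vec, acc + 2, 3*h)[k + 3] + 2*h && h <= -2) ==> (h + 3*k <= 6 || store(vec, acc + 2, 3*h)[2] > -5)
Then branch requires (store(vec, acc + 2, 3*h)[k + 1] < 2*store(vec, acc + 2, 3*h)[k + 3] + 2*h && h <= -2) ==> (h + 3*k <= 6 || store(vec, acc + 2, 3*h)[2] > -5); else branch requires (store(vec, 3*k - 6, 9*k + 9)[k + 1] < 2*store(vec, 3*k - 6, 9*k + 9)[k + 3] + 6*k + 6 && 3*k <= -5) ==> (6*k <= 3 || store(vec, 3*k - 6, 9*k + 9)[2] > -5).
Before the if: (acc <= 12 ==> ((store(vec, acc + 2, 3*h)[k + 1] < 2*store(vec, acc + 2, 3*h)[k + 3] + 2*h && h <= -2) ==> (h + 3*k <= 6 || store(vec, acc + 2, 3*h)[2] > -5))) && ((!(acc <= 12)) ==> ((store(vec, 3*k - 6, 9*k + 9)[k + 1] < 2*store(vec, 3*k - 6, 9*k + 9)[k + 3] + 6*k + 6 && 3*k <= -5) ==> (6*k <= 3 || store(vec, 3*k - 6, 9*k + 9)[2] > -5)))
Before havoc acc: forall acc_1. ((acc_1 <= 12 ==> ((store(vec, acc_1 + 2, 3*h)[k + 1] < 2*store(vec, acc_1 + 2, 3*h)[k + 3] + 2*h && h <= -2) ==> (h + 3*k <= 6 || store(vec, acc_1 + 2, 3*h)[2] > -5))) && ((!(acc_1 <= 12)) ==> ((store(vec, 3*k - 6, 9*k + 9)[k + 1] < 2*store(vec, 3*k - 6, 9*k + 9)[k + 3] + 6*k + 6 && 3*k <= -5) ==> (6*k <= 3 || store(vec, 3*k - 6, 9*k + 9)[2] > -5))))
Answer: WP = forall acc_1. ((acc_1 <= 12 ==> ((store(vec, acc_1 + 2, 3*h)[k + 1] < 2*store(vec, acc_1 + 2, 3*h)[k + 3] + 2*h && h <= -2) ==> (h + 3*k <= 6 || store(vec, acc_1 + 2, 3*h)[2] > -5))) && ((!(acc_1 <= 12)) ==> ((store(vec, 3*k - 6, 9*k + 9)[k + 1] < 2*store(vec, 3*k - 6, 9*k + 9)[k + 3] + 6*k + 6 && 3*k <= -5) ==> (6*k <= 3 || store(vec, 3*k - 6, 9*k + 9)[2] > -5))))


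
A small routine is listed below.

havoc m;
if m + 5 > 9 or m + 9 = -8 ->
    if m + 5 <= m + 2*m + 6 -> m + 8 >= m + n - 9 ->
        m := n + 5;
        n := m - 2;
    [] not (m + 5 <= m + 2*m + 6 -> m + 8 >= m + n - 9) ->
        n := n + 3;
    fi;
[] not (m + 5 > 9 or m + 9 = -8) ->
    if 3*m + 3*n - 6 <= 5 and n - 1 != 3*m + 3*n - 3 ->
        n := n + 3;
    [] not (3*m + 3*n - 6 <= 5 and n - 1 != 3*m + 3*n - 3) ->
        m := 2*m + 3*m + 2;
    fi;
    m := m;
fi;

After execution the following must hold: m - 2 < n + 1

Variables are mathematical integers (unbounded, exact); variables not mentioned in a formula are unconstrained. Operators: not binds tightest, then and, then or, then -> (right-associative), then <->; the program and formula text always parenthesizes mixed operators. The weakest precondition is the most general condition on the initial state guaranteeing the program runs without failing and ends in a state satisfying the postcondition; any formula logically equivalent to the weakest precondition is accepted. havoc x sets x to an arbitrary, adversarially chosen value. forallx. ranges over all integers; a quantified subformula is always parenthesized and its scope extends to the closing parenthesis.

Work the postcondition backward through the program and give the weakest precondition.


Working backward. After the program, the postcondition m - 2 < n + 1 must hold; in canonical form it is m < n + 3.
Then branch requires (not (2*m >= -1 -> n <= 17)) -> m < n + 6; else branch requires ((3*m + 3*n <= 11 and 3*m + 2*n != 2) -> m < n + 6) and ((not (3*m + 3*n <= 11 and 3*m + 2*n != 2)) -> 5*m < n + 1).
Before the if: ((m > 4 or m = -17) -> ((not (2*m >= -1 -> n <= 17)) -> m < n + 6)) and ((not (m > 4 or m = -17)) -> (((3*m + 3*n <= 11 and 3*m + 2*n != 2) -> m < n + 6) and ((not (3*m + 3*n <= 11 and 3*m + 2*n != 2)) -> 5*m < n + 1)))
Before havoc m: forall m_1. (((m_1 > 4 or m_1 = -17) -> ((not (2*m_1 >= -1 -> n <= 17)) -> m_1 < n + 6)) and ((not (m_1 > 4 or m_1 = -17)) -> (((3*m_1 + 3*n <= 11 and 3*m_1 + 2*n != 2) -> m_1 < n + 6) and ((not (3*m_1 + 3*n <= 11 and 3*m_1 + 2*n != 2)) -> 5*m_1 < n + 1))))
Answer: WP = forall m_1. (((m_1 > 4 or m_1 = -17) -> ((not (2*m_1 >= -1 -> n <= 17)) -> m_1 < n + 6)) and ((not (m_1 > 4 or m_1 = -17)) -> (((3*m_1 + 3*n <= 11 and 3*m_1 + 2*n != 2) -> m_1 < n + 6) and ((not (3*m_1 + 3*n <= 11 and 3*m_1 + 2*n != 2)) -> 5*m_1 < n + 1))))


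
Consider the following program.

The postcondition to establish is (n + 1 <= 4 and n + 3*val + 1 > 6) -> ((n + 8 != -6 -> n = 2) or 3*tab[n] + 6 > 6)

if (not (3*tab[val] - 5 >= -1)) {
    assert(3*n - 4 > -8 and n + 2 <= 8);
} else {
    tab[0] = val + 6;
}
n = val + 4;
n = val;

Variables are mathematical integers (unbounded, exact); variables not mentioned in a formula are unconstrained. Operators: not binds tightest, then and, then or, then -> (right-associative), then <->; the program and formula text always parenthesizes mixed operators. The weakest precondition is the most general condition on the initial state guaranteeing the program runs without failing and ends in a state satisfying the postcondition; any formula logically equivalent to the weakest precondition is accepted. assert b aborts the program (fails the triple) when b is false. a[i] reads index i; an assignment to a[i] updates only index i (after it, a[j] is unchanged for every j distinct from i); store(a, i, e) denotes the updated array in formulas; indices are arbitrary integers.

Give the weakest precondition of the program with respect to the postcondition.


Working backward. After the program, the postcondition (n + 1 <= 4 and n + 3*val + 1 > 6) -> ((n + 8 != -6 -> n = 2) or 3*tab[n] + 6 > 6) must hold; in canonical form it is (n <= 3 and n + 3*val > 5) -> ((n != -14 -> n = 2) or 3*tab[n] > 0).
Before n := val: (val <= 3 and 4*val > 5) -> ((val != -14 -> val = 2) or 3*tab[val] > 0)
Before n := val + 4: (val <= 3 and 4*val > 5) -> ((val != -14 -> val = 2) or 3*tab[val] > 0)
Then branch requires 3*n > -4 and n <= 6 and ((val <= 3 and 4*val > 5) -> ((val != -14 -> val = 2) or 3*tab[val] > 0)); else branch requires (val <= 3 and 4*val > 5) -> ((val != -14 -> val = 2) or 3*store(tab, 0, val + 6)[val] > 0).
Before the if: ((not (3*tab[val] >= 4)) -> (3*n > -4 and n <= 6 and ((val <= 3 and 4*val > 5) -> ((val != -14 -> val = 2) or 3*tab[val] > 0)))) and (3*tab[val] >= 4 -> ((val <= 3 and 4*val > 5) -> ((val != -14 -> val = 2) or 3*store(tab, 0, val + 6)[val] > 0)))
Answer: WP = ((not (3*tab[val] >= 4)) -> (3*n > -4 and n <= 6 and ((val <= 3 and 4*val > 5) -> ((val != -14 -> val = 2) or 3*tab[val] > 0)))) and (3*tab[val] >= 4 -> ((val <= 3 and 4*val > 5) -> ((val != -14 -> val = 2) or 3*store(tab, 0, val + 6)[val] > 0)))


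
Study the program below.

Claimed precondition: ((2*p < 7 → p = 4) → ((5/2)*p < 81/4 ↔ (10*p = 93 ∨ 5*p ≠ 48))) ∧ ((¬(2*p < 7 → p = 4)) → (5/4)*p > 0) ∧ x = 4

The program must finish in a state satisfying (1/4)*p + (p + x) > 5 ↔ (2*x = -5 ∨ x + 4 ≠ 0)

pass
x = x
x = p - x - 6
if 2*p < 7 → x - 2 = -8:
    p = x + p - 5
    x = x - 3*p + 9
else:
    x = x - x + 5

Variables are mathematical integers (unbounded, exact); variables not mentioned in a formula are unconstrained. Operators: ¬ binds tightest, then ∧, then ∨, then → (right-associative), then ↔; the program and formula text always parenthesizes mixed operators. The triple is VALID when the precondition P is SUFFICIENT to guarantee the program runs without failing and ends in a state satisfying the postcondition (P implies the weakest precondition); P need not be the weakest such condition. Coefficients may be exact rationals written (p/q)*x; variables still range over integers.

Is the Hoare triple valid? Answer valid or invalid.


Working backward. After the program, the postcondition (1/4)*p + (p + x) > 5 ↔ (2*x = -5 ∨ x + 4 ≠ 0) must hold; in canonical form it is (5/4)*p + x > 5 ↔ (2*x = -5 ∨ x ≠ -4).
Then branch requires (7/4)*p + (3/4)*x < 51/4 ↔ (6*p + 4*x = 53 ∨ 3*p + 2*x ≠ 28); else branch requires (5/4)*p > 0.
Before the if: ((2*p < 7 → x = -6) → ((7/4)*p + (3/4)*x < 51/4 ↔ (6*p + 4*x = 53 ∨ 3*p + 2*x ≠ 28))) ∧ ((¬(2*p < 7 → x = -6)) → (5/4)*p > 0)
Before x := p - x - 6: ((2*p < 7 → p = x) → ((5/2)*p < (3/4)*x + 69/4 ↔ (10*p = 4*x + 77 ∨ 5*p ≠ 2*x + 40))) ∧ ((¬(2*p < 7 → p = x)) → (5/4)*p > 0)
Before x := x: ((2*p < 7 → p = x) → ((5/2)*p < (3/4)*x + 69/4 ↔ (10*p = 4*x + 77 ∨ 5*p ≠ 2*x + 40))) ∧ ((¬(2*p < 7 → p = x)) → (5/4)*p > 0)
Before skip: ((2*p < 7 → p = x) → ((5/2)*p < (3/4)*x + 69/4 ↔ (10*p = 4*x + 77 ∨ 5*p ≠ 2*x + 40))) ∧ ((¬(2*p < 7 → p = x)) → (5/4)*p > 0)
The weakest precondition is ((2*p < 7 → p = x) → ((5/2)*p < (3/4)*x + 69/4 ↔ (10*p = 4*x + 77 ∨ 5*p ≠ 2*x + 40))) ∧ ((¬(2*p < 7 → p = x)) → (5/4)*p > 0).
Check whether ((2*p < 7 → p = 4) → ((5/2)*p < 81/4 ↔ (10*p = 93 ∨ 5*p ≠ 48))) ∧ ((¬(2*p < 7 → p = 4)) → (5/4)*p > 0) ∧ x = 4 implies it.
Every state satisfying the precondition satisfies the weakest precondition: the implication holds.
Answer: valid


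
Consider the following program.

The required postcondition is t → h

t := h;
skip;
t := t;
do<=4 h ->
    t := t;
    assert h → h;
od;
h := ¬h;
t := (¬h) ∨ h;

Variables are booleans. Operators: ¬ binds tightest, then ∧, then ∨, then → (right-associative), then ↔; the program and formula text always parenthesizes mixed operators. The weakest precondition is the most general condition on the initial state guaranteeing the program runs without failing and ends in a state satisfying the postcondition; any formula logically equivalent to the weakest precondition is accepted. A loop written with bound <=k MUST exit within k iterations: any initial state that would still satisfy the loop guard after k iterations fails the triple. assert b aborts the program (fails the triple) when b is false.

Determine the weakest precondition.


Working backward. After the program, t → h must hold.
Before t := (¬h) ∨ h: h
Before h := ¬h: ¬h
Before the loop (bound <=4), unroll the exhaustion recursion (WP_0 = exit-now case; WP_j = one more guarded iteration, up to j = 4):
  WP_0: ¬h
  WP_1: h → (¬h)
  WP_2: h → (h → (¬h))
  WP_3: h → (h → (h → (¬h)))
  WP_4: h → (h → (h → (h → (¬h))))
So before the loop: h → (h → (h → (h → (¬h))))
Before t := t: h → (h → (h → (h → (¬h))))
Before skip: h → (h → (h → (h → (¬h))))
Before t := h: h → (h → (h → (h → (¬h))))
Answer: WP = h → (h → (h → (h → (¬h))))


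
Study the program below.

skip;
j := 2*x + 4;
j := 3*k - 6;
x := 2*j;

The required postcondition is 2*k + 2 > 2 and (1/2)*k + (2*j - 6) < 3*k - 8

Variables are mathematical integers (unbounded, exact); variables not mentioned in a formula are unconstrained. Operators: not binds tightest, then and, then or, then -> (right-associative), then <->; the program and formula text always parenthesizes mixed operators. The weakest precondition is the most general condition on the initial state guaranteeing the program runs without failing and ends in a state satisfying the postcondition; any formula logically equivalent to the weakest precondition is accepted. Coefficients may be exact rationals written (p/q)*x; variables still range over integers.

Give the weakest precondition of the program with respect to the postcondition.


Working backward. After the program, the postcondition 2*k + 2 > 2 and (1/2)*k + (2*j - 6) < 3*k - 8 must hold; in canonical form it is 2*k > 0 and 2*j < (5/2)*k - 2.
Before x := 2*j: 2*k > 0 and 2*j < (5/2)*k - 2
Before j := 3*k - 6: 2*k > 0 and (7/2)*k < 10
Before j := 2*x + 4: 2*k > 0 and (7/2)*k < 10
Before skip: 2*k > 0 and (7/2)*k < 10
Answer: WP = 2*k > 0 and (7/2)*k < 10


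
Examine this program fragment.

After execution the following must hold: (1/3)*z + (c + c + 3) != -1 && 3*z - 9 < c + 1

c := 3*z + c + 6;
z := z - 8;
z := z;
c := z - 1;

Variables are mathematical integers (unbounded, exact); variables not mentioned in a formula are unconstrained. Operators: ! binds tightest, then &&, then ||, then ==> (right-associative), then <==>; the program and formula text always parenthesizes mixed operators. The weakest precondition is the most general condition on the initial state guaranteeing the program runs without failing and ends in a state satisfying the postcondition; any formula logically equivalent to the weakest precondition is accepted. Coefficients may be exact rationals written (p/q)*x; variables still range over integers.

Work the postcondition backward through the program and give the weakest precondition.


Working backward. After the program, the postcondition (1/3)*z + (c + c + 3) != -1 && 3*z - 9 < c + 1 must hold; in canonical form it is 2*c + (1/3)*z != -4 && 3*z < c + 10.
Before c := z - 1: (7/3)*z != -2 && 2*z < 9
Before z := z: (7/3)*z != -2 && 2*z < 9
Before z := z - 8: (7/3)*z != 50/3 && 2*z < 25
Before c := 3*z + c + 6: (7/3)*z != 50/3 && 2*z < 25
Answer: WP = (7/3)*z != 50/3 && 2*z < 25


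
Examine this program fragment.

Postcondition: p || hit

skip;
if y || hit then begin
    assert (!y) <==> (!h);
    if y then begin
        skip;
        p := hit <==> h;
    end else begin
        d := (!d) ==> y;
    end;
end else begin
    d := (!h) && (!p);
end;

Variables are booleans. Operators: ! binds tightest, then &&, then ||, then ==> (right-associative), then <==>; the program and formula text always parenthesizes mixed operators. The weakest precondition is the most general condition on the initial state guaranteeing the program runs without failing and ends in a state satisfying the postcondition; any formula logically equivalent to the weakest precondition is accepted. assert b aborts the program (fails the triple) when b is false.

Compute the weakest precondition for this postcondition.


Working backward. After the program, p || hit must hold.
Then branch requires ((!y) <==> (!h)) && (y ==> ((hit <==> h) || hit)) && ((!y) ==> (p || hit)); else branch requires p || hit.
Before the if: ((y || hit) ==> (((!y) <==> (!h)) && (y ==> ((hit <==> h) || hit)) && ((!y) ==> (p || hit)))) && ((!(y || hit)) ==> (p || hit))
Before skip: ((y || hit) ==> (((!y) <==> (!h)) && (y ==> ((hit <==> h) || hit)) && ((!y) ==> (p || hit)))) && ((!(y || hit)) ==> (p || hit))
Answer: WP = ((y || hit) ==> (((!y) <==> (!h)) && (y ==> ((hit <==> h) || hit)) && ((!y) ==> (p || hit)))) && ((!(y || hit)) ==> (p || hit))


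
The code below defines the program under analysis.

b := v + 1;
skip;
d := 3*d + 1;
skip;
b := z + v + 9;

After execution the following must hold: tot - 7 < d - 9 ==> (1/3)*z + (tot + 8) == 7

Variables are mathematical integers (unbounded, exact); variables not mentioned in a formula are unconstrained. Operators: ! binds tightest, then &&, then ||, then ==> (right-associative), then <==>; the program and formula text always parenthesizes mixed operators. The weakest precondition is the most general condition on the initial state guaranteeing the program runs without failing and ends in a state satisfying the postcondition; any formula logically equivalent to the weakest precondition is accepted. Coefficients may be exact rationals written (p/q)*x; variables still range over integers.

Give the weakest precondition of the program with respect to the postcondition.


Working backward. After the program, the postcondition tot - 7 < d - 9 ==> (1/3)*z + (tot + 8) == 7 must hold; in canonical form it is tot < d - 2 ==> tot + (1/3)*z == -1.
Before b := z + v + 9: tot < d - 2 ==> tot + (1/3)*z == -1
Before skip: tot < d - 2 ==> tot + (1/3)*z == -1
Before d := 3*d + 1: tot < 3*d - 1 ==> tot + (1/3)*z == -1
Before skip: tot < 3*d - 1 ==> tot + (1/3)*z == -1
Before b := v + 1: tot < 3*d - 1 ==> tot + (1/3)*z == -1
Answer: WP = tot < 3*d - 1 ==> tot + (1/3)*z == -1


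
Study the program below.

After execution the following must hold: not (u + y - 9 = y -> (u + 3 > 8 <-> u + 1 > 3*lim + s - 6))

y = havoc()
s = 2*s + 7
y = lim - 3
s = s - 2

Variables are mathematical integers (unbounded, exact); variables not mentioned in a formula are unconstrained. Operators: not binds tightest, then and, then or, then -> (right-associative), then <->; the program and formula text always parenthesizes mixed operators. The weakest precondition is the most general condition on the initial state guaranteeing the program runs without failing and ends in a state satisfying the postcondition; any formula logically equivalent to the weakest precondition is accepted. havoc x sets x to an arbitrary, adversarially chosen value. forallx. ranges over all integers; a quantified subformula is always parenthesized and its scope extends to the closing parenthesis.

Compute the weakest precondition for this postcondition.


Working backward. After the program, the postcondition not (u + y - 9 = y -> (u + 3 > 8 <-> u + 1 > 3*lim + s - 6)) must hold; in canonical form it is not (u = 9 -> (u > 5 <-> u > 3*lim + s - 7)).
Before s := s - 2: not (u = 9 -> (u > 5 <-> u > 3*lim + s - 9))
Before y := lim - 3: not (u = 9 -> (u > 5 <-> u > 3*lim + s - 9))
Before s := 2*s + 7: not (u = 9 -> (u > 5 <-> u > 3*lim + 2*s - 2))
Before havoc y: not (u = 9 -> (u > 5 <-> u > 3*lim + 2*s - 2))
Answer: WP = not (u = 9 -> (u > 5 <-> u > 3*lim + 2*s - 2))


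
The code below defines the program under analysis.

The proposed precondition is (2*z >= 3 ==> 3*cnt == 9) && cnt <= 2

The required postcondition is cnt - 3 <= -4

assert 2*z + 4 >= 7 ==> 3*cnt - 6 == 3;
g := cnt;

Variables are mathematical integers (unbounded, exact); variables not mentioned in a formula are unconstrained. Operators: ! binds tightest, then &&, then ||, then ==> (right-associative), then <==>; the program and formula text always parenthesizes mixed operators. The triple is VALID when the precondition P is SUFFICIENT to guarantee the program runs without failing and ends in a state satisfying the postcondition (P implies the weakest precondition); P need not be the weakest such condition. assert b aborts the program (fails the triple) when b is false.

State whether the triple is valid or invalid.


Working backward. After the program, the postcondition cnt - 3 <= -4 must hold; in canonical form it is cnt <= -1.
Before g := cnt: cnt <= -1
Before assert 2*z + 4 >= 7 ==> 3*cnt - 6 == 3: (2*z >= 3 ==> 3*cnt == 9) && cnt <= -1
The weakest precondition is (2*z >= 3 ==> 3*cnt == 9) && cnt <= -1.
Check whether (2*z >= 3 ==> 3*cnt == 9) && cnt <= 2 implies it.
Countermodel: at the initial state cnt = 0, z = 1, the precondition holds but the weakest precondition fails.
Answer: invalid


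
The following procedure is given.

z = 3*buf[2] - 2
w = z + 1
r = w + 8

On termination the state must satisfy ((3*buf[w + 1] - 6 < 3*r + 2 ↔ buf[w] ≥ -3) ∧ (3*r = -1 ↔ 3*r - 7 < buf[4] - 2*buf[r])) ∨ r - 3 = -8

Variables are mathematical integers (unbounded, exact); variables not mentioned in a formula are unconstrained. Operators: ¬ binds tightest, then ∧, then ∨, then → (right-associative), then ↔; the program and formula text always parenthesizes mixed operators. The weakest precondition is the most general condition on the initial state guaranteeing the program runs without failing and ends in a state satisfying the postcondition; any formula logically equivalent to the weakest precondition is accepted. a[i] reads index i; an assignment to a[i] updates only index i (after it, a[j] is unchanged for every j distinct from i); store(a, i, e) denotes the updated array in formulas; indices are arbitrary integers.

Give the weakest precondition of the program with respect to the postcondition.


Working backward. After the program, the postcondition ((3*buf[w + 1] - 6 < 3*r + 2 ↔ buf[w] ≥ -3) ∧ (3*r = -1 ↔ 3*r - 7 < buf[4] - 2*buf[r])) ∨ r - 3 = -8 must hold; in canonical form it is ((3*buf[w + 1] < 3*r + 8 ↔ buf[w] ≥ -3) ∧ (3*r = -1 ↔ 2*buf[r] + 3*r < buf[4] + 7)) ∨ r = -5.
Before r := w + 8: ((3*buf[w + 1] < 3*w + 32 ↔ buf[w] ≥ -3) ∧ (3*w = -25 ↔ 2*buf[w + 8] + 3*w < buf[4] - 17)) ∨ w = -13
Before w := z + 1: ((3*buf[z + 2] < 3*z + 35 ↔ buf[z + 1] ≥ -3) ∧ (3*z = -28 ↔ 2*buf[z + 9] + 3*z < buf[4] - 20)) ∨ z = -14
Before z := 3*buf[2] - 2: ((3*buf[3*buf[2]] < 9*buf[2] + 29 ↔ buf[3*buf[2] - 1] ≥ -3) ∧ (9*buf[2] = -22 ↔ 2*buf[3*buf[2] + 7] + 9*buf[2] < buf[4] - 14)) ∨ 3*buf[2] = -12
Answer: WP = ((3*buf[3*buf[2]] < 9*buf[2] + 29 ↔ buf[3*buf[2] - 1] ≥ -3) ∧ (9*buf[2] = -22 ↔ 2*buf[3*buf[2] + 7] + 9*buf[2] < buf[4] - 14)) ∨ 3*buf[2] = -12


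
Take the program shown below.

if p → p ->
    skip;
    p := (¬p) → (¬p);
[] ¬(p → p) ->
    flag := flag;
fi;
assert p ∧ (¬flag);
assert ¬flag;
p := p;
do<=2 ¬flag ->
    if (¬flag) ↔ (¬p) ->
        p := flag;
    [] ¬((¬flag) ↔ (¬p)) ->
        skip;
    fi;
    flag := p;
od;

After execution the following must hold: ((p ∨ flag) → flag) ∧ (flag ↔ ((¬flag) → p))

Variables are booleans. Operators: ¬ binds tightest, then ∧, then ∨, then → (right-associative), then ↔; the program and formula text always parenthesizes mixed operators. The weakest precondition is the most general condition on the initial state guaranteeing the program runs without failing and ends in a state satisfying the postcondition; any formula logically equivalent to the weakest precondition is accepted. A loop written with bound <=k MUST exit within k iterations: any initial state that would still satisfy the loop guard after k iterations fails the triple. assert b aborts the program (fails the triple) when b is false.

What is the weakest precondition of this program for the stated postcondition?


Working backward. After the program, ((p ∨ flag) → flag) ∧ (flag ↔ ((¬flag) → p)) must hold.
Before the loop (bound <=2), unroll the exhaustion recursion (WP_0 = exit-now case; WP_j = one more guarded iteration, up to j = 2):
  WP_0: flag ∧ ((p ∨ flag) → flag) ∧ (flag ↔ ((¬flag) → p))
  WP_1: ((¬flag) → ((((¬flag) ↔ (¬p)) → (flag ∧ (flag ↔ ((¬flag) → flag)))) ∧ ((¬((¬flag) ↔ (¬p))) → (p ∧ (p ↔ ((¬p) → p)))))) ∧ (flag → (((p ∨ flag) → flag) ∧ (flag ↔ ((¬flag) → p))))
  WP_2: ((¬flag) → ((((¬flag) ↔ (¬p)) → (((¬flag) → (flag ∧ (flag ↔ ((¬flag) → flag)))) ∧ (flag → (flag ↔ ((¬flag) → flag))))) ∧ ((¬((¬flag) ↔ (¬p))) → (((¬p) → (p ∧ (p ↔ ((¬p) → p)))) ∧ (p → (p ↔ ((¬p) → p))))))) ∧ (flag → (((p ∨ flag) → flag) ∧ (flag ↔ ((¬flag) → p))))
So before the loop: ((¬flag) → ((((¬flag) ↔ (¬p)) → (((¬flag) → (flag ∧ (flag ↔ ((¬flag) → flag)))) ∧ (flag → (flag ↔ ((¬flag) → flag))))) ∧ ((¬((¬flag) ↔ (¬p))) → (((¬p) → (p ∧ (p ↔ ((¬p) → p)))) ∧ (p → (p ↔ ((¬p) → p))))))) ∧ (flag → (((p ∨ flag) → flag) ∧ (flag ↔ ((¬flag) → p))))
Before p := p: ((¬flag) → ((((¬flag) ↔ (¬p)) → (((¬flag) → (flag ∧ (flag ↔ ((¬flag) → flag)))) ∧ (flag → (flag ↔ ((¬flag) → flag))))) ∧ ((¬((¬flag) ↔ (¬p))) → (((¬p) → (p ∧ (p ↔ ((¬p) → p)))) ∧ (p → (p ↔ ((¬p) → p))))))) ∧ (flag → (((p ∨ flag) → flag) ∧ (flag ↔ ((¬flag) → p))))
Before assert ¬flag: (¬flag) ∧ ((¬flag) → ((((¬flag) ↔ (¬p)) → (((¬flag) → (flag ∧ (flag ↔ ((¬flag) → flag)))) ∧ (flag → (flag ↔ ((¬flag) → flag))))) ∧ ((¬((¬flag) ↔ (¬p))) → (((¬p) → (p ∧ (p ↔ ((¬p) → p)))) ∧ (p → (p ↔ ((¬p) → p))))))) ∧ (flag → (((p ∨ flag) → flag) ∧ (flag ↔ ((¬flag) → p))))
Before assert p ∧ (¬flag): p ∧ (¬flag) ∧ ((¬flag) → ((((¬flag) ↔ (¬p)) → (((¬flag) → (flag ∧ (flag ↔ ((¬flag) → flag)))) ∧ (flag → (flag ↔ ((¬flag) → flag))))) ∧ ((¬((¬flag) ↔ (¬p))) → (((¬p) → (p ∧ (p ↔ ((¬p) → p)))) ∧ (p → (p ↔ ((¬p) → p))))))) ∧ (flag → (((p ∨ flag) → flag) ∧ (flag ↔ ((¬flag) → p))))
Then branch requires (¬flag) ∧ ((¬flag) → (flag → (((¬flag) → (flag ∧ (flag ↔ ((¬flag) → flag)))) ∧ (flag → (flag ↔ ((¬flag) → flag)))))); else branch requires p ∧ (¬flag) ∧ ((¬flag) → ((((¬flag) ↔ (¬p)) → (((¬flag) → (flag ∧ (flag ↔ ((¬flag) → flag)))) ∧ (flag → (flag ↔ ((¬flag) → flag))))) ∧ ((¬((¬flag) ↔ (¬p))) → (((¬p) → (p ∧ (p ↔ ((¬p) → p)))) ∧ (p → (p ↔ ((¬p) → p))))))) ∧ (flag → (((p ∨ flag) → flag) ∧ (flag ↔ ((¬flag) → p)))).
Before the if: (¬flag) ∧ ((¬flag) → (flag → (((¬flag) → (flag ∧ (flag ↔ ((¬flag) → flag)))) ∧ (flag → (flag ↔ ((¬flag) → flag))))))
Answer: WP = (¬flag) ∧ ((¬flag) → (flag → (((¬flag) → (flag ∧ (flag ↔ ((¬flag) → flag)))) ∧ (flag → (flag ↔ ((¬flag) → flag))))))


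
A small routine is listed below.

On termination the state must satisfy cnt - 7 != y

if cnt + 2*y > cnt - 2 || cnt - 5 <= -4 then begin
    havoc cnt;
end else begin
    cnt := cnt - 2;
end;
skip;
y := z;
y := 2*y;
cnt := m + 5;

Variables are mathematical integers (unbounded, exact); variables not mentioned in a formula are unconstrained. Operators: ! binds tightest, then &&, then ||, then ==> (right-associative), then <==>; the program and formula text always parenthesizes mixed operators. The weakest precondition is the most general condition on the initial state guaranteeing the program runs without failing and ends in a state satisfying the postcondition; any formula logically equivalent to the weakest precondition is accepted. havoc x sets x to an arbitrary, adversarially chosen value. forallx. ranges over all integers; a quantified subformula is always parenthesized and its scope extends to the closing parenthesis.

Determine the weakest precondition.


Working backward. After the program, the postcondition cnt - 7 != y must hold; in canonical form it is cnt != y + 7.
Before cnt := m + 5: m != y + 2
Before y := 2*y: m != 2*y + 2
Before y := z: m != 2*z + 2
Before skip: m != 2*z + 2
Then branch requires m != 2*z + 2; else branch requires m != 2*z + 2.
Before the if: ((2*y > -2 || cnt <= 1) ==> m != 2*z + 2) && ((!(2*y > -2 || cnt <= 1)) ==> m != 2*z + 2)
Answer: WP = ((2*y > -2 || cnt <= 1) ==> m != 2*z + 2) && ((!(2*y > -2 || cnt <= 1)) ==> m != 2*z + 2)
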